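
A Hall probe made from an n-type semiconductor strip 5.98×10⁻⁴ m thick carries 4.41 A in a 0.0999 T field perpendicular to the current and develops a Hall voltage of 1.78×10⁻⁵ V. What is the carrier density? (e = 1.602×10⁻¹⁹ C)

n ≈ 2.58×10²⁶ m⁻³

From V_H = IB/(n e t), n = IB/(V_H e t).
n = (4.41)(0.0999)/((1.78×10⁻⁵)(1.602×10⁻¹⁹)(5.98×10⁻⁴)) ≈ 2.58×10²⁶ m⁻³.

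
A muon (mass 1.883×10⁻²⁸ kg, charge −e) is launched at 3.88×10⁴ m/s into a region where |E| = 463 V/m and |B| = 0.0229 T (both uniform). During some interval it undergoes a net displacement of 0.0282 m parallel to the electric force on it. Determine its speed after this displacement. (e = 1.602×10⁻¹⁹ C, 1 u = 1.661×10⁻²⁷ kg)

B does no work; ΔKE = |q|E d.
½mv_f² = ½mv₀² + |q|Ed = ½(1.883×10⁻²⁸)(3.88×10⁴)² + (1.602×10⁻¹⁹)(463)(0.0282) ≈ 1.417×10⁻¹⁹ J + 2.092×10⁻¹⁸ J ≈ 2.233×10⁻¹⁸ J.
v_f = √(2·2.233×10⁻¹⁸/1.883×10⁻²⁸) ≈ 1.54×10⁵ m/s.

v_f ≈ 1.54×10⁵ m/s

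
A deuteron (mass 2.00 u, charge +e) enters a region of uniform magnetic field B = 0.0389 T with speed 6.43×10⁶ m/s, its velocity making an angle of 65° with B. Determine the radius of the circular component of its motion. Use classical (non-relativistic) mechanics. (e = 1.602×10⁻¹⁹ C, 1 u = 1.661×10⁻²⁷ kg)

v⊥ = v sinθ = 6.43×10⁶·sin65° ≈ 5.828×10⁶ m/s.
r = m v⊥/(|q|B) = (3.322×10⁻²⁷)(5.828×10⁶)/((1.602×10⁻¹⁹)(0.0389)) ≈ 3.11 m.

r ≈ 3.11 m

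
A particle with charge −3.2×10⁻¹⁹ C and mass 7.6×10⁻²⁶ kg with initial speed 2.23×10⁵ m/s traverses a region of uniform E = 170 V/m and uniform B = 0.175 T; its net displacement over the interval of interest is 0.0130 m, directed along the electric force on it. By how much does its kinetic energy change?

ΔKE ≈ 7.07×10⁻¹⁹ J

The magnetic force is always ⟂ v and does no work; only the electric force changes KE.
ΔKE = F_E · d = |q|E d = (3.2×10⁻¹⁹)(170)(0.0130) ≈ 7.07×10⁻¹⁹ J.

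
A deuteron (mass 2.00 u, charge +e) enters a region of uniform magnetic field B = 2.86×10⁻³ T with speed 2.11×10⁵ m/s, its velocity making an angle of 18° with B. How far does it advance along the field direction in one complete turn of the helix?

p ≈ 9.14 m

v∥ = v cosθ = 2.11×10⁵·cos18° ≈ 2.007×10⁵ m/s.
T = 2πm/(|q|B) = 2π(3.322×10⁻²⁷)/((1.602×10⁻¹⁹)(2.86×10⁻³)) ≈ 4.556×10⁻⁵ s.
pitch = v∥ T = (2.007×10⁵)(4.556×10⁻⁵) ≈ 9.14 m.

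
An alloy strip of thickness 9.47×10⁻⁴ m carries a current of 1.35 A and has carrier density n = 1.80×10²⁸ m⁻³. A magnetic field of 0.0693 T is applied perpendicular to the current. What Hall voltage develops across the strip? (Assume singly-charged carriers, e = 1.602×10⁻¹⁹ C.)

V_H ≈ 3.43×10⁻⁸ V

V_H = IB/(n e t).
V_H = (1.35)(0.0693)/((1.80×10²⁸)(1.602×10⁻¹⁹)(9.47×10⁻⁴)) ≈ 3.43×10⁻⁸ V.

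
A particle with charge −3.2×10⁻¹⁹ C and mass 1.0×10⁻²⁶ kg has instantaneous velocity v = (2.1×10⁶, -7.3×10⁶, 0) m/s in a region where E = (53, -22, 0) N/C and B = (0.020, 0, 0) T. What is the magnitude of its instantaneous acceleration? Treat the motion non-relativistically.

|a| ≈ 4.67×10¹² m/s²

v×B = (0, 0, 1.46×10⁵) N/C.
E + v×B = (53.0, -22.0, 1.46×10⁵) N/C.
F = q(E + v×B) = (−3.2×10⁻¹⁹ C)·(53.0, -22.0, 1.46×10⁵) = (-1.70×10⁻¹⁷, 7.04×10⁻¹⁸, -4.67×10⁻¹⁴) N.
|a| = |F|/m = 4.672×10⁻¹⁴/1.0×10⁻²⁶ ≈ 4.67×10¹² m/s².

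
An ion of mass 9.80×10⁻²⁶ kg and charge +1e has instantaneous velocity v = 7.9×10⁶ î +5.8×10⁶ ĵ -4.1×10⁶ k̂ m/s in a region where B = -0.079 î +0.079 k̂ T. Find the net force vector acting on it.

v×B = (4.58×10⁵, -3.00×10⁵, 4.58×10⁵) N/C.
F = q v×B = (1.602×10⁻¹⁹ C)·(4.58×10⁵, -3.00×10⁵, 4.58×10⁵) = (7.34×10⁻¹⁴, -4.81×10⁻¹⁴, 7.34×10⁻¹⁴) N.

F ≈ (7.34×10⁻¹⁴, -4.81×10⁻¹⁴, 7.34×10⁻¹⁴) N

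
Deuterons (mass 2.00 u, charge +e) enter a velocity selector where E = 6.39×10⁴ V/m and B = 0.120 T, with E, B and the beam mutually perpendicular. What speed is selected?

Zero net Lorentz force requires |qE| = |q v×B|, i.e. E = vB.
v = E/B = 6.39×10⁴/0.120 = 5.32×10⁵ m/s.

v = 5.32×10⁵ m/s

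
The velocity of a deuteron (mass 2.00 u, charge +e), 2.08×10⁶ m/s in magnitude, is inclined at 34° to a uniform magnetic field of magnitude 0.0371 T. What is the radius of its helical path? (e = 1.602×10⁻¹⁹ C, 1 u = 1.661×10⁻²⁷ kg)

r ≈ 0.650 m

v⊥ = v sinθ = 2.08×10⁶·sin34° ≈ 1.163×10⁶ m/s.
r = m v⊥/(|q|B) = (3.322×10⁻²⁷)(1.163×10⁶)/((1.602×10⁻¹⁹)(0.0371)) ≈ 0.650 m.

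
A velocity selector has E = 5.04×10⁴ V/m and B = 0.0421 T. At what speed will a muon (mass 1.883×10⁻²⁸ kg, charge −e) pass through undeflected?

For undeflected motion the electric and magnetic forces balance: qE = qvB.
v = E/B = 5.04×10⁴/0.0421 = 1.20×10⁶ m/s.

v = 1.20×10⁶ m/s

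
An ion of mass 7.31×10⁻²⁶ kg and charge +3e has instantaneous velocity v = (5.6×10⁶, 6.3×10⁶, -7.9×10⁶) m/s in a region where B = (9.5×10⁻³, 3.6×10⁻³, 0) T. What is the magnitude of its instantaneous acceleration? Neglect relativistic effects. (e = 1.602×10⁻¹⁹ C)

v×B = (2.84×10⁴, -7.50×10⁴, -3.97×10⁴) N/C.
F = q v×B = (4.806×10⁻¹⁹ C)·(2.84×10⁴, -7.50×10⁴, -3.97×10⁴) = (1.37×10⁻¹⁴, -3.61×10⁻¹⁴, -1.91×10⁻¹⁴) N.
|a| = |F|/m = 4.303×10⁻¹⁴/7.31×10⁻²⁶ ≈ 5.89×10¹¹ m/s².

|a| ≈ 5.89×10¹¹ m/s²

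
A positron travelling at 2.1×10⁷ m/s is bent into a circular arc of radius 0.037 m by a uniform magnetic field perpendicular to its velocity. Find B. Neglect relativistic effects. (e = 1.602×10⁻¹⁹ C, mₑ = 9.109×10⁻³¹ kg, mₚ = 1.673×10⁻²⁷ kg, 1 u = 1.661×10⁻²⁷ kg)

B ≈ 3.2×10⁻³ T

From |q|vB = mv²/r, B = mv/(|q|r).
B = (9.109×10⁻³¹)(2.1×10⁷)/((1.602×10⁻¹⁹)(0.037)) ≈ 3.2×10⁻³ T.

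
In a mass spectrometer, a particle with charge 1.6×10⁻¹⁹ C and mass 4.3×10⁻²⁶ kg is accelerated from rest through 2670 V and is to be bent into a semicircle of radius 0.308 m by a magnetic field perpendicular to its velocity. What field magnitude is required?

v = √(2|q|V/m) = √(2·1.6×10⁻¹⁹·2670/4.3×10⁻²⁶) ≈ 1.410×10⁵ m/s.
B = mv/(|q|r) = (4.3×10⁻²⁶)(1.410×10⁵)/((1.6×10⁻¹⁹)(0.308)) ≈ 0.123 T.

B ≈ 0.123 T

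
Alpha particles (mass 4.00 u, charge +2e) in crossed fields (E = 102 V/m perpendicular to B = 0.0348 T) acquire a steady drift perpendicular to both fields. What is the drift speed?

The steady drift has the magnetic force balancing the electric force, so v_d = E/B.
v_d = 102/0.0348 = 2930 m/s.

v_d ≈ 2930 m/s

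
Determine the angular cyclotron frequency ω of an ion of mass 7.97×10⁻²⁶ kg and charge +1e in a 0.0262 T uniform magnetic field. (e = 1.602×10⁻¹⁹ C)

ω = |q|B/m.
ω = (1.602×10⁻¹⁹)(0.0262)/7.97×10⁻²⁶ ≈ 5.27×10⁴ rad/s.

ω ≈ 5.27×10⁴ rad/s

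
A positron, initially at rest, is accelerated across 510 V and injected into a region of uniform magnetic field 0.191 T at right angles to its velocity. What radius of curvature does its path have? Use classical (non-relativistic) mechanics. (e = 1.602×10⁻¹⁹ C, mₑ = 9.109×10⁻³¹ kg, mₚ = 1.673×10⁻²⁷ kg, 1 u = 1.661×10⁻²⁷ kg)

r ≈ 3.99×10⁻⁴ m

Acceleration: |q|V = ½mv² ⇒ v = √(2|q|V/m) = √(2·1.602×10⁻¹⁹·510/9.109×10⁻³¹) ≈ 1.339×10⁷ m/s.
In the field: r = mv/(|q|B) = (9.109×10⁻³¹)(1.339×10⁷)/((1.602×10⁻¹⁹)(0.191)) ≈ 3.99×10⁻⁴ m.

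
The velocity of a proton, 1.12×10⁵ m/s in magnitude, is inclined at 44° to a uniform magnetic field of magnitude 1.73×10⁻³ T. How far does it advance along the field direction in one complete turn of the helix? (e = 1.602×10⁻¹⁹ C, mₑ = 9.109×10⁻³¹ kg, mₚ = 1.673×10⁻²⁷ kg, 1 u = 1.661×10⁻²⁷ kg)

v∥ = v cosθ = 1.12×10⁵·cos44° ≈ 8.057×10⁴ m/s.
T = 2πm/(|q|B) = 2π(1.673×10⁻²⁷)/((1.602×10⁻¹⁹)(1.73×10⁻³)) ≈ 3.793×10⁻⁵ s.
pitch = v∥ T = (8.057×10⁴)(3.793×10⁻⁵) ≈ 3.06 m.

p ≈ 3.06 m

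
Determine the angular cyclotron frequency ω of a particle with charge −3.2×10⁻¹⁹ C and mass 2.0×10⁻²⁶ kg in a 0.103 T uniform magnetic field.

ω = |q|B/m.
ω = (3.2×10⁻¹⁹)(0.103)/2.0×10⁻²⁶ ≈ 1.65×10⁶ rad/s.

ω ≈ 1.65×10⁶ rad/s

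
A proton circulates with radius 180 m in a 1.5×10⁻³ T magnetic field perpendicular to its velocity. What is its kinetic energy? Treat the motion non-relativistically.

KE ≈ 3.5×10⁶ eV

v = |q|Br/m, then KE = ½mv² = (qBr)²/(2m).
v = (1.602×10⁻¹⁹)(1.5×10⁻³)(180)/1.673×10⁻²⁷ ≈ 2.585×10⁷ m/s.
KE = ½(1.673×10⁻²⁷)(2.585×10⁷)² ≈ 5.6×10⁻¹³ J = 3.5×10⁶ eV.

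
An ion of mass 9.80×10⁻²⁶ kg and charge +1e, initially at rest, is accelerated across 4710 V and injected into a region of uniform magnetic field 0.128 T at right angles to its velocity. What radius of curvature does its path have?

r ≈ 0.593 m

Acceleration: |q|V = ½mv² ⇒ v = √(2|q|V/m) = √(2·1.602×10⁻¹⁹·4710/9.80×10⁻²⁶) ≈ 1.241×10⁵ m/s.
In the field: r = mv/(|q|B) = (9.80×10⁻²⁶)(1.241×10⁵)/((1.602×10⁻¹⁹)(0.128)) ≈ 0.593 m.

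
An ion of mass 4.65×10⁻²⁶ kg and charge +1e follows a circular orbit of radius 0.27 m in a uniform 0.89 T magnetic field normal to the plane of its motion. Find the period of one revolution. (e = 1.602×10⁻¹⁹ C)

T ≈ 2.0×10⁻⁶ s

The cyclotron period depends only on m, q, B: T = 2πm/(|q|B).
T = 2π(4.65×10⁻²⁶)/((1.602×10⁻¹⁹)(0.89)) ≈ 2.0×10⁻⁶ s.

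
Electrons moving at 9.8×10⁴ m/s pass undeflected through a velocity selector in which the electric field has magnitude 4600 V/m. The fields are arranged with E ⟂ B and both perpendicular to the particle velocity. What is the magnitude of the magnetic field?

B = 0.047 T

Balance of forces in the selector: qE = qvB ⇒ B = E/v.
B = 4600/9.8×10⁴ = 0.047 T.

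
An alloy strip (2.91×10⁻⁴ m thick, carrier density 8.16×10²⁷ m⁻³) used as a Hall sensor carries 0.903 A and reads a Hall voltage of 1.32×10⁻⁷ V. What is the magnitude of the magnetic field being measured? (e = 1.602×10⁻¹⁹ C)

B ≈ 0.0556 T

From V_H = IB/(n e t), B = V_H n e t / I.
B = (1.32×10⁻⁷)(8.16×10²⁷)(1.602×10⁻¹⁹)(2.91×10⁻⁴)/0.903 ≈ 0.0556 T.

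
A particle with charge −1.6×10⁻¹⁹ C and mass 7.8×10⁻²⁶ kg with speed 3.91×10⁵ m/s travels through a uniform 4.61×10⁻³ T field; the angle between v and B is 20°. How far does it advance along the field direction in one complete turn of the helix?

p ≈ 244 m

v∥ = v cosθ = 3.91×10⁵·cos20° ≈ 3.674×10⁵ m/s.
T = 2πm/(|q|B) = 2π(7.8×10⁻²⁶)/((1.6×10⁻¹⁹)(4.61×10⁻³)) ≈ 6.644×10⁻⁴ s.
pitch = v∥ T = (3.674×10⁵)(6.644×10⁻⁴) ≈ 244 m.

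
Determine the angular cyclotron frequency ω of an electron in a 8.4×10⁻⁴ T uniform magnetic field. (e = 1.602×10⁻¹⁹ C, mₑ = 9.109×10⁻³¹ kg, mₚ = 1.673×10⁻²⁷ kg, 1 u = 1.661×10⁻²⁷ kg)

ω ≈ 1.5×10⁸ rad/s

ω = |q|B/m.
ω = (1.602×10⁻¹⁹)(8.4×10⁻⁴)/9.109×10⁻³¹ ≈ 1.5×10⁸ rad/s.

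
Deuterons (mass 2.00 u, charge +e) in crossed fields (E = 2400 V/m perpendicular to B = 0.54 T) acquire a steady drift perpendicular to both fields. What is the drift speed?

v_d ≈ 4400 m/s

In crossed fields the guiding centre drifts at v_d = |E×B|/B² = E/B, independent of charge and mass.
v_d = 2400/0.54 = 4400 m/s.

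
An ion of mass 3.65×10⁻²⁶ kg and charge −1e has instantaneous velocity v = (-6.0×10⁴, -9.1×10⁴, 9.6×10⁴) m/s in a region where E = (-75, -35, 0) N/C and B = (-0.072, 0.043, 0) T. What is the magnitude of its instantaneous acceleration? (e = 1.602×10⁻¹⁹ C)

v×B = (-4130, -6910, -9130) N/C.
E + v×B = (-4200, -6950, -9130) N/C.
F = q(E + v×B) = (−1.602×10⁻¹⁹ C)·(-4200, -6950, -9130) = (6.73×10⁻¹⁶, 1.11×10⁻¹⁵, 1.46×10⁻¹⁵) N.
|a| = |F|/m = 1.958×10⁻¹⁵/3.65×10⁻²⁶ ≈ 5.36×10¹⁰ m/s².

|a| ≈ 5.36×10¹⁰ m/s²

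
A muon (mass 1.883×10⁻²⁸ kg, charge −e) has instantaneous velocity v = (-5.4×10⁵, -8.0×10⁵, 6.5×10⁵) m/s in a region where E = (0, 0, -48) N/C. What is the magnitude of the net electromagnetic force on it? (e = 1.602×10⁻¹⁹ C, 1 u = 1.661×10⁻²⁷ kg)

|F| ≈ 7.69×10⁻¹⁸ N

Only an electric field acts, so F = qE = (−1.602×10⁻¹⁹ C)·(0, 0, -48.0) = (0, 0, 7.69×10⁻¹⁸) N.
|F| = 7.69×10⁻¹⁸ N.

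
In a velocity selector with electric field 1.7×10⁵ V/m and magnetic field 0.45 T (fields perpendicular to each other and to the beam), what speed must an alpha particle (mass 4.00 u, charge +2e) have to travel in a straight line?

v = 3.8×10⁵ m/s

Straight-line motion ⇒ electric and magnetic forces cancel, so E = vB.
v = E/B = 1.7×10⁵/0.45 = 3.8×10⁵ m/s.
The result is independent of the particle's charge and mass.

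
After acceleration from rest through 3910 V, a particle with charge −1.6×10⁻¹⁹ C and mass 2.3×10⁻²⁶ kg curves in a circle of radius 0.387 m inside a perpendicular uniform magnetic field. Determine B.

B ≈ 0.0866 T

v = √(2|q|V/m) = √(2·1.6×10⁻¹⁹·3910/2.3×10⁻²⁶) ≈ 2.332×10⁵ m/s.
B = mv/(|q|r) = (2.3×10⁻²⁶)(2.332×10⁵)/((1.6×10⁻¹⁹)(0.387)) ≈ 0.0866 T.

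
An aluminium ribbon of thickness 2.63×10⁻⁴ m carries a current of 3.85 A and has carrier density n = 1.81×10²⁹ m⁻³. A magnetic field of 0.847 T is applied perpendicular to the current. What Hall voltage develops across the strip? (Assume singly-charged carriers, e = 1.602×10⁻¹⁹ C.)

V_H = IB/(n e t).
V_H = (3.85)(0.847)/((1.81×10²⁹)(1.602×10⁻¹⁹)(2.63×10⁻⁴)) ≈ 4.28×10⁻⁷ V.

V_H ≈ 4.28×10⁻⁷ V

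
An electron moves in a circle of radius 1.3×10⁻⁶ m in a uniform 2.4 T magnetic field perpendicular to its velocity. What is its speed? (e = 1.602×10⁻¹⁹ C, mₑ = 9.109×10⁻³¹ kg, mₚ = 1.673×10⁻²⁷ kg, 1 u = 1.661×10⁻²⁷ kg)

v ≈ 5.5×10⁵ m/s

From |q|vB = mv²/r, v = |q|Br/m.
v = (1.602×10⁻¹⁹)(2.4)(1.3×10⁻⁶)/9.109×10⁻³¹ ≈ 5.5×10⁵ m/s.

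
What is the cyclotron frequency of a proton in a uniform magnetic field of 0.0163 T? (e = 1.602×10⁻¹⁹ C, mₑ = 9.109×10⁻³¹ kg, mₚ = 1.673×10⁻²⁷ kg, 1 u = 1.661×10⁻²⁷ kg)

f ≈ 2.48×10⁵ Hz

f = |q|B/(2πm).
f = (1.602×10⁻¹⁹)(0.0163)/(2π·1.673×10⁻²⁷) ≈ 2.48×10⁵ Hz.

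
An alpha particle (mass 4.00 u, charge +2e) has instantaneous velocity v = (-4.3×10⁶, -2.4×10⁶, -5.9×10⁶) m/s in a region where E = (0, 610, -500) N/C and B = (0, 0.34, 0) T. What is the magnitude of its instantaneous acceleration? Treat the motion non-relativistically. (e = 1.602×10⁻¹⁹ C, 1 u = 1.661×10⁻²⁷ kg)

|a| ≈ 1.20×10¹⁴ m/s²

v×B = (2.01×10⁶, 0, -1.46×10⁶) N/C.
E + v×B = (2.01×10⁶, 610, -1.46×10⁶) N/C.
F = q(E + v×B) = (3.204×10⁻¹⁹ C)·(2.01×10⁶, 610, -1.46×10⁶) = (6.43×10⁻¹³, 1.95×10⁻¹⁶, -4.69×10⁻¹³) N.
|a| = |F|/m = 7.954×10⁻¹³/6.644×10⁻²⁷ ≈ 1.20×10¹⁴ m/s².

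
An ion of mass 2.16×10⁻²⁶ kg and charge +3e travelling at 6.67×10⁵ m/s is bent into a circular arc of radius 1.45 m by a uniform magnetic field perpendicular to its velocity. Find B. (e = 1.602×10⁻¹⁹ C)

From |q|vB = mv²/r, B = mv/(|q|r).
B = (2.16×10⁻²⁶)(6.67×10⁵)/((4.806×10⁻¹⁹)(1.45)) ≈ 0.0207 T.

B ≈ 0.0207 T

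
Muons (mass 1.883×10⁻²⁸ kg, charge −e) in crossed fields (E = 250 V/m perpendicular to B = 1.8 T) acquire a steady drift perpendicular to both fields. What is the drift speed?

v_d ≈ 140 m/s

The E×B drift speed is v_d = E/B.
v_d = 250/1.8 = 140 m/s.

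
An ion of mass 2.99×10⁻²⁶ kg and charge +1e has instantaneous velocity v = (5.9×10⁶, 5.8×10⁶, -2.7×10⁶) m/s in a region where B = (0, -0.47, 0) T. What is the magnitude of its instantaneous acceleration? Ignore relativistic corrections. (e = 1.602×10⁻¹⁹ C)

v×B = (-1.27×10⁶, 0, -2.77×10⁶) N/C.
F = q v×B = (1.602×10⁻¹⁹ C)·(-1.27×10⁶, 0, -2.77×10⁶) = (-2.03×10⁻¹³, 0, -4.44×10⁻¹³) N.
|a| = |F|/m = 4.885×10⁻¹³/2.99×10⁻²⁶ ≈ 1.63×10¹³ m/s².

|a| ≈ 1.63×10¹³ m/s²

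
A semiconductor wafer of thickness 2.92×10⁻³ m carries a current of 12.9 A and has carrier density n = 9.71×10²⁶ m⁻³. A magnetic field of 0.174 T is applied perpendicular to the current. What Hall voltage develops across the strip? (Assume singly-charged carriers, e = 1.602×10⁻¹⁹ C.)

V_H ≈ 4.94×10⁻⁶ V

V_H = IB/(n e t).
V_H = (12.9)(0.174)/((9.71×10²⁶)(1.602×10⁻¹⁹)(2.92×10⁻³)) ≈ 4.94×10⁻⁶ V.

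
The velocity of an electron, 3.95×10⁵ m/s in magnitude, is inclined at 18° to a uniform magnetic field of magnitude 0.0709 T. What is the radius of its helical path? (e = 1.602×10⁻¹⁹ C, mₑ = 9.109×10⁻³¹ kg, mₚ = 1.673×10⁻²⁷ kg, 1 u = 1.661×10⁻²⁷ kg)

r ≈ 9.79×10⁻⁶ m

v⊥ = v sinθ = 3.95×10⁵·sin18° ≈ 1.221×10⁵ m/s.
r = m v⊥/(|q|B) = (9.109×10⁻³¹)(1.221×10⁵)/((1.602×10⁻¹⁹)(0.0709)) ≈ 9.79×10⁻⁶ m.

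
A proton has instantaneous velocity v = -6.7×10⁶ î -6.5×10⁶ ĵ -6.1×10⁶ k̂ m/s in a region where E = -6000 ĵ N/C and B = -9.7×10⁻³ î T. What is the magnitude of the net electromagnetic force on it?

v×B = (0, 5.92×10⁴, -6.30×10⁴) N/C.
E + v×B = (0, 5.32×10⁴, -6.30×10⁴) N/C.
F = q(E + v×B) = (1.602×10⁻¹⁹ C)·(0, 5.32×10⁴, -6.30×10⁴) = (0, 8.52×10⁻¹⁵, -1.01×10⁻¹⁴) N.
|F| = 1.32×10⁻¹⁴ N.

|F| ≈ 1.32×10⁻¹⁴ N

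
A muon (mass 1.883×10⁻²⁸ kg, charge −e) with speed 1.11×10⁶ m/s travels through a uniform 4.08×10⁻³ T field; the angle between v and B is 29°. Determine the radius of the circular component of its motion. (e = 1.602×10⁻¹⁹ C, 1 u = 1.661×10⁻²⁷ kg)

v⊥ = v sinθ = 1.11×10⁶·sin29° ≈ 5.381×10⁵ m/s.
r = m v⊥/(|q|B) = (1.883×10⁻²⁸)(5.381×10⁵)/((1.602×10⁻¹⁹)(4.08×10⁻³)) ≈ 0.155 m.

r ≈ 0.155 m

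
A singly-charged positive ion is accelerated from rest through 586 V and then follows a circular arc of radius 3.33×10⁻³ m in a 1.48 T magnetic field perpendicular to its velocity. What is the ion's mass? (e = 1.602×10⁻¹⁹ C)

m ≈ 3.32×10⁻²⁷ kg

Combine |q|V = ½mv² and r = mv/(|q|B): eliminate v to get m = qB²r²/(2V).
m = (1.602×10⁻¹⁹)(1.48)²(3.33×10⁻³)²/(2·586) ≈ 3.32×10⁻²⁷ kg.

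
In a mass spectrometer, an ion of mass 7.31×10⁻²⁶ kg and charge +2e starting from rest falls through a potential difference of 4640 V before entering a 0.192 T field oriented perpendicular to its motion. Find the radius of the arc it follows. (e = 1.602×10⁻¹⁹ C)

Acceleration: |q|V = ½mv² ⇒ v = √(2|q|V/m) = √(2·3.204×10⁻¹⁹·4640/7.31×10⁻²⁶) ≈ 2.017×10⁵ m/s.
In the field: r = mv/(|q|B) = (7.31×10⁻²⁶)(2.017×10⁵)/((3.204×10⁻¹⁹)(0.192)) ≈ 0.240 m.

r ≈ 0.240 m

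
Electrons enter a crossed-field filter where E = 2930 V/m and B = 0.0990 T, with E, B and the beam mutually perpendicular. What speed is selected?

Straight-line motion ⇒ electric and magnetic forces cancel, so E = vB.
v = E/B = 2930/0.0990 = 2.96×10⁴ m/s.

v = 2.96×10⁴ m/s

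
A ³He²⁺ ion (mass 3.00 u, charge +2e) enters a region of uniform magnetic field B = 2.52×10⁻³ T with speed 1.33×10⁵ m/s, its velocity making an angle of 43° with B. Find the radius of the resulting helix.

v⊥ = v sinθ = 1.33×10⁵·sin43° ≈ 9.071×10⁴ m/s.
r = m v⊥/(|q|B) = (4.983×10⁻²⁷)(9.071×10⁴)/((3.204×10⁻¹⁹)(2.52×10⁻³)) ≈ 0.560 m.

r ≈ 0.560 m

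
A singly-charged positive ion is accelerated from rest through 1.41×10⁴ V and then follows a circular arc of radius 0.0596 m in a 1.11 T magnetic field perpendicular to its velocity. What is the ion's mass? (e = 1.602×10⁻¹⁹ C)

Combine |q|V = ½mv² and r = mv/(|q|B): eliminate v to get m = qB²r²/(2V).
m = (1.602×10⁻¹⁹)(1.11)²(0.0596)²/(2·1.41×10⁴) ≈ 2.49×10⁻²⁶ kg.

m ≈ 2.49×10⁻²⁶ kg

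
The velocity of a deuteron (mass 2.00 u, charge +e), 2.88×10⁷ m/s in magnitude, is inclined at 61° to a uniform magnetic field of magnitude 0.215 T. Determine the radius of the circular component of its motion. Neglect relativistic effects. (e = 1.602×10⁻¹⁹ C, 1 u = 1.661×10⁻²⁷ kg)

v⊥ = v sinθ = 2.88×10⁷·sin61° ≈ 2.519×10⁷ m/s.
r = m v⊥/(|q|B) = (3.322×10⁻²⁷)(2.519×10⁷)/((1.602×10⁻¹⁹)(0.215)) ≈ 2.43 m.

r ≈ 2.43 m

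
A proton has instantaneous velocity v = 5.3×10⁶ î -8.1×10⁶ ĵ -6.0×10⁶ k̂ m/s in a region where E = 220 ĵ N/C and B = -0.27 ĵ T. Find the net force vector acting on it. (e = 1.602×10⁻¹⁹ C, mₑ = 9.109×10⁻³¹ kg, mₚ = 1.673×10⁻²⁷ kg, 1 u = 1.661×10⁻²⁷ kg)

F ≈ (-2.60×10⁻¹³, 3.52×10⁻¹⁷, -2.29×10⁻¹³) N

v×B = (-1.62×10⁶, 0, -1.43×10⁶) N/C.
E + v×B = (-1.62×10⁶, 220, -1.43×10⁶) N/C.
F = q(E + v×B) = (1.602×10⁻¹⁹ C)·(-1.62×10⁶, 220, -1.43×10⁶) = (-2.60×10⁻¹³, 3.52×10⁻¹⁷, -2.29×10⁻¹³) N.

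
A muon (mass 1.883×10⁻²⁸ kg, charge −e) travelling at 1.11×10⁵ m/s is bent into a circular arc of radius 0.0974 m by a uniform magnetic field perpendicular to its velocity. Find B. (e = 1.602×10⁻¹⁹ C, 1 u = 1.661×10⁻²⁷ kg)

B ≈ 1.34×10⁻³ T

From |q|vB = mv²/r, B = mv/(|q|r).
B = (1.883×10⁻²⁸)(1.11×10⁵)/((1.602×10⁻¹⁹)(0.0974)) ≈ 1.34×10⁻³ T.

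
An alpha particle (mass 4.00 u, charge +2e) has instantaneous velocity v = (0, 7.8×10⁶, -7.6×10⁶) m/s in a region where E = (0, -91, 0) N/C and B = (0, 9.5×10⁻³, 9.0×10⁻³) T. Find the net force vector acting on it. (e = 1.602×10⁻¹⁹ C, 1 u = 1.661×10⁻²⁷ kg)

v×B = (1.42×10⁵, 0, 0) N/C.
E + v×B = (1.42×10⁵, -91.0, 0) N/C.
F = q(E + v×B) = (3.204×10⁻¹⁹ C)·(1.42×10⁵, -91.0, 0) = (4.56×10⁻¹⁴, -2.92×10⁻¹⁷, 0) N.

F ≈ (4.56×10⁻¹⁴, -2.92×10⁻¹⁷, 0) N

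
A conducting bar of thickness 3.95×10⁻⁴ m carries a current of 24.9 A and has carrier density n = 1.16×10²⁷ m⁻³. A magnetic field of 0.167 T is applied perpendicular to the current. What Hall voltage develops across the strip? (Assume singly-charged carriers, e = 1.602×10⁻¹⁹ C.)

V_H = IB/(n e t).
V_H = (24.9)(0.167)/((1.16×10²⁷)(1.602×10⁻¹⁹)(3.95×10⁻⁴)) ≈ 5.66×10⁻⁵ V.

V_H ≈ 5.66×10⁻⁵ V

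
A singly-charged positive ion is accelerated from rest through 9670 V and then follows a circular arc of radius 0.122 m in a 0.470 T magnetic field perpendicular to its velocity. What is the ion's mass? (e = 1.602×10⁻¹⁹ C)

Combine |q|V = ½mv² and r = mv/(|q|B): eliminate v to get m = qB²r²/(2V).
m = (1.602×10⁻¹⁹)(0.470)²(0.122)²/(2·9670) ≈ 2.72×10⁻²⁶ kg.

m ≈ 2.72×10⁻²⁶ kg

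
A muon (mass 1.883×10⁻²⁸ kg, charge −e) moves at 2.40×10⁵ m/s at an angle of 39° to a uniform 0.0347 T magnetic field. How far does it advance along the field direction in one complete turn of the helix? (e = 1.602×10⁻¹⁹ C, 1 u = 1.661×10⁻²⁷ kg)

v∥ = v cosθ = 2.40×10⁵·cos39° ≈ 1.865×10⁵ m/s.
T = 2πm/(|q|B) = 2π(1.883×10⁻²⁸)/((1.602×10⁻¹⁹)(0.0347)) ≈ 2.128×10⁻⁷ s.
pitch = v∥ T = (1.865×10⁵)(2.128×10⁻⁷) ≈ 0.0397 m.

p ≈ 0.0397 m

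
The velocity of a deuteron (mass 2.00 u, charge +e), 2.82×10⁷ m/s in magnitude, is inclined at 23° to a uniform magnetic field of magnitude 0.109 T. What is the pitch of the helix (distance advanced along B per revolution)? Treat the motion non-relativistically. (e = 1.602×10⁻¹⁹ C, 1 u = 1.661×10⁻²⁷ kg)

p ≈ 31.0 m

v∥ = v cosθ = 2.82×10⁷·cos23° ≈ 2.596×10⁷ m/s.
T = 2πm/(|q|B) = 2π(3.322×10⁻²⁷)/((1.602×10⁻¹⁹)(0.109)) ≈ 1.195×10⁻⁶ s.
pitch = v∥ T = (2.596×10⁷)(1.195×10⁻⁶) ≈ 31.0 m.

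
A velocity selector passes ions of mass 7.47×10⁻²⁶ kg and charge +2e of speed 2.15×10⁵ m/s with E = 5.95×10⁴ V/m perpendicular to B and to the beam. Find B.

B = 0.277 T

Balance of forces in the selector: qE = qvB ⇒ B = E/v.
B = 5.95×10⁴/2.15×10⁵ = 0.277 T.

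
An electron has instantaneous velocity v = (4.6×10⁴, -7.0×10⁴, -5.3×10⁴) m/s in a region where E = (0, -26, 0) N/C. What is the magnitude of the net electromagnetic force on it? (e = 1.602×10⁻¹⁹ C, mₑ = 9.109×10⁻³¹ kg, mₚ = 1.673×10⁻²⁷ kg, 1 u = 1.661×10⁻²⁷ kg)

|F| ≈ 4.17×10⁻¹⁸ N

Only an electric field acts, so F = qE = (−1.602×10⁻¹⁹ C)·(0, -26.0, 0) = (0, 4.17×10⁻¹⁸, 0) N.
|F| = 4.17×10⁻¹⁸ N.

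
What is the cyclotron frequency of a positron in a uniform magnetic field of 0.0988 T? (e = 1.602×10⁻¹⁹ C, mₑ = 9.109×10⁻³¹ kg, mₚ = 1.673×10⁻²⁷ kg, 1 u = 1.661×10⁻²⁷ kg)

f ≈ 2.77×10⁹ Hz

f = |q|B/(2πm).
f = (1.602×10⁻¹⁹)(0.0988)/(2π·9.109×10⁻³¹) ≈ 2.77×10⁹ Hz.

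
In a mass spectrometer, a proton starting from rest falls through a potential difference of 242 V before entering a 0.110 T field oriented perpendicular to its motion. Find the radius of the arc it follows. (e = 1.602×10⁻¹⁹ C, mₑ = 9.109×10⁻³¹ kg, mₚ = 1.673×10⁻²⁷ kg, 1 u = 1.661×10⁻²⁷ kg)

r ≈ 0.0204 m

Acceleration: |q|V = ½mv² ⇒ v = √(2|q|V/m) = √(2·1.602×10⁻¹⁹·242/1.673×10⁻²⁷) ≈ 2.153×10⁵ m/s.
In the field: r = mv/(|q|B) = (1.673×10⁻²⁷)(2.153×10⁵)/((1.602×10⁻¹⁹)(0.110)) ≈ 0.0204 m.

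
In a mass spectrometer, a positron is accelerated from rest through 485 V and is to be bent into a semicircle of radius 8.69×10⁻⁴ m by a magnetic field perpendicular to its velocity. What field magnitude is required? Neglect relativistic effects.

B ≈ 0.0855 T

v = √(2|q|V/m) = √(2·1.602×10⁻¹⁹·485/9.109×10⁻³¹) ≈ 1.306×10⁷ m/s.
B = mv/(|q|r) = (9.109×10⁻³¹)(1.306×10⁷)/((1.602×10⁻¹⁹)(8.69×10⁻⁴)) ≈ 0.0855 T.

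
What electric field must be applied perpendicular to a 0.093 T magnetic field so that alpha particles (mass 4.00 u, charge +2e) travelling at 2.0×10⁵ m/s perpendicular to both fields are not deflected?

E = 1.9×10⁴ V/m

For straight-line motion qE = qvB, so E = vB.
E = 2.0×10⁵ × 0.093 = 1.9×10⁴ V/m.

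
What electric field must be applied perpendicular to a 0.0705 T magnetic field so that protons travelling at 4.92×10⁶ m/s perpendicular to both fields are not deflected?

For straight-line motion qE = qvB, so E = vB.
E = 4.92×10⁶ × 0.0705 = 3.47×10⁵ V/m.

E = 3.47×10⁵ V/m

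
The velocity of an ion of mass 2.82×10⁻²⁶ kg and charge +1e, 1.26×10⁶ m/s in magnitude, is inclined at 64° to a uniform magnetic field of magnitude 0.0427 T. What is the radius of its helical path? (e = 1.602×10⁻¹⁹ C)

v⊥ = v sinθ = 1.26×10⁶·sin64° ≈ 1.132×10⁶ m/s.
r = m v⊥/(|q|B) = (2.82×10⁻²⁶)(1.132×10⁶)/((1.602×10⁻¹⁹)(0.0427)) ≈ 4.67 m.

r ≈ 4.67 m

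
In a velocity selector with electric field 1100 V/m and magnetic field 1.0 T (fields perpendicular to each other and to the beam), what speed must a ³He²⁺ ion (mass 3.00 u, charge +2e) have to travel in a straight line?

Zero net Lorentz force requires |qE| = |q v×B|, i.e. E = vB.
v = E/B = 1100/1.0 = 1100 m/s.
The result is independent of the particle's charge and mass.

v = 1100 m/s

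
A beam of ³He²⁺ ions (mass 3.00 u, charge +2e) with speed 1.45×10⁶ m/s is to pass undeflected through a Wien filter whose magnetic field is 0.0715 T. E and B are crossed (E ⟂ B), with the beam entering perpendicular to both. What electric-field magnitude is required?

For straight-line motion qE = qvB, so E = vB.
E = 1.45×10⁶ × 0.0715 = 1.04×10⁵ V/m.

E = 1.04×10⁵ V/m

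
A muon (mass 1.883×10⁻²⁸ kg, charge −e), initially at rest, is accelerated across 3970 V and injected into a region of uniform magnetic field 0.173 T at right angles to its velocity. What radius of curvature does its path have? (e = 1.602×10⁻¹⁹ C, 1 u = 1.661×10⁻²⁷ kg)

r ≈ 0.0177 m

Acceleration: |q|V = ½mv² ⇒ v = √(2|q|V/m) = √(2·1.602×10⁻¹⁹·3970/1.883×10⁻²⁸) ≈ 2.599×10⁶ m/s.
In the field: r = mv/(|q|B) = (1.883×10⁻²⁸)(2.599×10⁶)/((1.602×10⁻¹⁹)(0.173)) ≈ 0.0177 m.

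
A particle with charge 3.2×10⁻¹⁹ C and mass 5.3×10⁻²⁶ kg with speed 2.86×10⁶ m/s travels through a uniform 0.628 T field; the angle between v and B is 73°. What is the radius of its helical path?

v⊥ = v sinθ = 2.86×10⁶·sin73° ≈ 2.735×10⁶ m/s.
r = m v⊥/(|q|B) = (5.3×10⁻²⁶)(2.735×10⁶)/((3.2×10⁻¹⁹)(0.628)) ≈ 0.721 m.

r ≈ 0.721 m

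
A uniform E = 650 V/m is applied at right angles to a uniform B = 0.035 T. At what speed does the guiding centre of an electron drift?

v_d ≈ 1.9×10⁴ m/s

The E×B drift speed is v_d = E/B.
v_d = 650/0.035 = 1.9×10⁴ m/s.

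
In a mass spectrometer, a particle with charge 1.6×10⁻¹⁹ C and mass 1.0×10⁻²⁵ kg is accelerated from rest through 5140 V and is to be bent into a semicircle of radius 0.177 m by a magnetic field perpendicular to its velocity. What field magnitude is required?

v = √(2|q|V/m) = √(2·1.6×10⁻¹⁹·5140/1.0×10⁻²⁵) ≈ 1.282×10⁵ m/s.
B = mv/(|q|r) = (1.0×10⁻²⁵)(1.282×10⁵)/((1.6×10⁻¹⁹)(0.177)) ≈ 0.453 T.

B ≈ 0.453 T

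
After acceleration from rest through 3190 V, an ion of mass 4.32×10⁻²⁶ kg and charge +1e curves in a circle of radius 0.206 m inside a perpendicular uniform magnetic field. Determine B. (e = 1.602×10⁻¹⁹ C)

B ≈ 0.201 T

v = √(2|q|V/m) = √(2·1.602×10⁻¹⁹·3190/4.32×10⁻²⁶) ≈ 1.538×10⁵ m/s.
B = mv/(|q|r) = (4.32×10⁻²⁶)(1.538×10⁵)/((1.602×10⁻¹⁹)(0.206)) ≈ 0.201 T.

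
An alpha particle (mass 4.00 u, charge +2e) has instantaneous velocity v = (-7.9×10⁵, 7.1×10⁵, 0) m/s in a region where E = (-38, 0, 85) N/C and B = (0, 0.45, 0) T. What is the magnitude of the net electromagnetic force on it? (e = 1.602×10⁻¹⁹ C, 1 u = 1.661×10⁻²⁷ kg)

v×B = (0, 0, -3.56×10⁵) N/C.
E + v×B = (-38.0, 0, -3.55×10⁵) N/C.
F = q(E + v×B) = (3.204×10⁻¹⁹ C)·(-38.0, 0, -3.55×10⁵) = (-1.22×10⁻¹⁷, 0, -1.14×10⁻¹³) N.
|F| = 1.14×10⁻¹³ N.

|F| ≈ 1.14×10⁻¹³ N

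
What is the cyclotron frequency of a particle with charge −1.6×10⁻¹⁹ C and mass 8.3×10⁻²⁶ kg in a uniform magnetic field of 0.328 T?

f = |q|B/(2πm).
f = (1.6×10⁻¹⁹)(0.328)/(2π·8.3×10⁻²⁶) ≈ 1.01×10⁵ Hz.

f ≈ 1.01×10⁵ Hz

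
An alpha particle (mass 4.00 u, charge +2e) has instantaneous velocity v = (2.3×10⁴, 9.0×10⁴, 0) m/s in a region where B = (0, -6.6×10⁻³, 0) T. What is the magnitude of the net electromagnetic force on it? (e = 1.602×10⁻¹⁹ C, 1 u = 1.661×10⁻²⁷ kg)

v×B = (0, 0, -152) N/C.
F = q v×B = (3.204×10⁻¹⁹ C)·(0, 0, -152) = (0, 0, -4.86×10⁻¹⁷) N.
|F| = 4.86×10⁻¹⁷ N.

|F| ≈ 4.86×10⁻¹⁷ N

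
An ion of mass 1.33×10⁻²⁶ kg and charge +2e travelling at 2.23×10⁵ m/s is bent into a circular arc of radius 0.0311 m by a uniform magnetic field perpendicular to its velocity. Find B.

From |q|vB = mv²/r, B = mv/(|q|r).
B = (1.33×10⁻²⁶)(2.23×10⁵)/((3.204×10⁻¹⁹)(0.0311)) ≈ 0.298 T.

B ≈ 0.298 T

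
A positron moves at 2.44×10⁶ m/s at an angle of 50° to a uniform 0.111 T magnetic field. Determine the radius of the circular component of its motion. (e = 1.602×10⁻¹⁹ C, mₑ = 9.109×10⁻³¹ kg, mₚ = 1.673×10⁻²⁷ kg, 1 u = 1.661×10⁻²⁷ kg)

r ≈ 9.57×10⁻⁵ m

v⊥ = v sinθ = 2.44×10⁶·sin50° ≈ 1.869×10⁶ m/s.
r = m v⊥/(|q|B) = (9.109×10⁻³¹)(1.869×10⁶)/((1.602×10⁻¹⁹)(0.111)) ≈ 9.57×10⁻⁵ m.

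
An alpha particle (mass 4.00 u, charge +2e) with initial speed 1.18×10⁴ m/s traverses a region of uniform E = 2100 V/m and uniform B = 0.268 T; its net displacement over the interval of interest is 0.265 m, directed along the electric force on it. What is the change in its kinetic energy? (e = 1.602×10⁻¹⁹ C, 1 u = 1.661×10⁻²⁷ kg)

ΔKE ≈ 1.78×10⁻¹⁶ J

The magnetic force is always ⟂ v and does no work; only the electric force changes KE.
ΔKE = F_E · d = |q|E d = (3.204×10⁻¹⁹)(2100)(0.265) ≈ 1.78×10⁻¹⁶ J.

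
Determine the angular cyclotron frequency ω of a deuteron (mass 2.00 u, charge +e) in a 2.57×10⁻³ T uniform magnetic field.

ω ≈ 1.24×10⁵ rad/s

ω = |q|B/m.
ω = (1.602×10⁻¹⁹)(2.57×10⁻³)/3.322×10⁻²⁷ ≈ 1.24×10⁵ rad/s.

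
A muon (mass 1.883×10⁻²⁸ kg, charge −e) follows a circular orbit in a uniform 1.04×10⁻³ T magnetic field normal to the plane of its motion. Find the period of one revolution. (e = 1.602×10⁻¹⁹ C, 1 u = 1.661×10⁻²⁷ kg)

The cyclotron period depends only on m, q, B: T = 2πm/(|q|B).
T = 2π(1.883×10⁻²⁸)/((1.602×10⁻¹⁹)(1.04×10⁻³)) ≈ 7.10×10⁻⁶ s.

T ≈ 7.10×10⁻⁶ s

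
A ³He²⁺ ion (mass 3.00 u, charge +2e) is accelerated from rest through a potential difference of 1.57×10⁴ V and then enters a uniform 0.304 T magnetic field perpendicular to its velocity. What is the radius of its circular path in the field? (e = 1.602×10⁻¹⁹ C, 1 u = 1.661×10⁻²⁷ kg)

Acceleration: |q|V = ½mv² ⇒ v = √(2|q|V/m) = √(2·3.204×10⁻¹⁹·1.57×10⁴/4.983×10⁻²⁷) ≈ 1.421×10⁶ m/s.
In the field: r = mv/(|q|B) = (4.983×10⁻²⁷)(1.421×10⁶)/((3.204×10⁻¹⁹)(0.304)) ≈ 0.0727 m.

r ≈ 0.0727 m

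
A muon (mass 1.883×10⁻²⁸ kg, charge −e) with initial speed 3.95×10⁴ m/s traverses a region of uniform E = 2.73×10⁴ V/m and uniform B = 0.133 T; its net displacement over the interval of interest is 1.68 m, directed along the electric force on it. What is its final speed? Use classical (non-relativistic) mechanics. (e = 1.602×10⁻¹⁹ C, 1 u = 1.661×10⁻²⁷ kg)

B does no work; ΔKE = |q|E d.
½mv_f² = ½mv₀² + |q|Ed = ½(1.883×10⁻²⁸)(3.95×10⁴)² + (1.602×10⁻¹⁹)(2.73×10⁴)(1.68) ≈ 1.469×10⁻¹⁹ J + 7.347×10⁻¹⁵ J ≈ 7.348×10⁻¹⁵ J.
v_f = √(2·7.348×10⁻¹⁵/1.883×10⁻²⁸) ≈ 8.83×10⁶ m/s.

v_f ≈ 8.83×10⁶ m/s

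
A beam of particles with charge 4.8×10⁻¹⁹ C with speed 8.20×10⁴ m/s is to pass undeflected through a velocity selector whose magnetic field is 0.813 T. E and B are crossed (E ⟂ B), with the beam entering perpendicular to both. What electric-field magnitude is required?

For straight-line motion qE = qvB, so E = vB.
E = 8.20×10⁴ × 0.813 = 6.67×10⁴ V/m.

E = 6.67×10⁴ V/m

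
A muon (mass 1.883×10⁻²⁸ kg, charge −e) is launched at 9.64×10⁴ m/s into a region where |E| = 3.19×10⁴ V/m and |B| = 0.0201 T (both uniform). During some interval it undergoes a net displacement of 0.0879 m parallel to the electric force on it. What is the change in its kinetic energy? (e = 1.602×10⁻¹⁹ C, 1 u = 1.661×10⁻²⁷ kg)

The magnetic force is always ⟂ v and does no work; only the electric force changes KE.
ΔKE = F_E · d = |q|E d = (1.602×10⁻¹⁹)(3.19×10⁴)(0.0879) ≈ 4.49×10⁻¹⁶ J.

ΔKE ≈ 4.49×10⁻¹⁶ J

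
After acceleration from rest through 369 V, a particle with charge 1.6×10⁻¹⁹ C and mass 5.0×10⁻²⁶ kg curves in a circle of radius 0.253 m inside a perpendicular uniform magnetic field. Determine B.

v = √(2|q|V/m) = √(2·1.6×10⁻¹⁹·369/5.0×10⁻²⁶) ≈ 4.860×10⁴ m/s.
B = mv/(|q|r) = (5.0×10⁻²⁶)(4.860×10⁴)/((1.6×10⁻¹⁹)(0.253)) ≈ 0.0600 T.

B ≈ 0.0600 T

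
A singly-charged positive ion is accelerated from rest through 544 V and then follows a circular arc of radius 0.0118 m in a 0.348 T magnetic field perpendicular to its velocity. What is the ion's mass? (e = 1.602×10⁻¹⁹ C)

Combine |q|V = ½mv² and r = mv/(|q|B): eliminate v to get m = qB²r²/(2V).
m = (1.602×10⁻¹⁹)(0.348)²(0.0118)²/(2·544) ≈ 2.48×10⁻²⁷ kg.

m ≈ 2.48×10⁻²⁷ kg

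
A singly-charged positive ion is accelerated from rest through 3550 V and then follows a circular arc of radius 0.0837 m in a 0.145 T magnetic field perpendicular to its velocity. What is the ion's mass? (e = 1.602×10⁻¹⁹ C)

Combine |q|V = ½mv² and r = mv/(|q|B): eliminate v to get m = qB²r²/(2V).
m = (1.602×10⁻¹⁹)(0.145)²(0.0837)²/(2·3550) ≈ 3.32×10⁻²⁷ kg.

m ≈ 3.32×10⁻²⁷ kg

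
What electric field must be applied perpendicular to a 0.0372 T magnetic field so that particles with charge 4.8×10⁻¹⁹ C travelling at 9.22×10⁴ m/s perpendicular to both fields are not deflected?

For straight-line motion qE = qvB, so E = vB.
E = 9.22×10⁴ × 0.0372 = 3430 V/m.

E = 3430 V/m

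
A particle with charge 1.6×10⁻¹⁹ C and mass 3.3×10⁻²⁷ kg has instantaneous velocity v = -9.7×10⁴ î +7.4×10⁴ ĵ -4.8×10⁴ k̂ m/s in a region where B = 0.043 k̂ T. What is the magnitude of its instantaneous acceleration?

v×B = (3180, 4170, 0) N/C.
F = q v×B = (1.6×10⁻¹⁹ C)·(3180, 4170, 0) = (5.09×10⁻¹⁶, 6.67×10⁻¹⁶, 0) N.
|a| = |F|/m = 8.394×10⁻¹⁶/3.3×10⁻²⁷ ≈ 2.54×10¹¹ m/s².

|a| ≈ 2.54×10¹¹ m/s²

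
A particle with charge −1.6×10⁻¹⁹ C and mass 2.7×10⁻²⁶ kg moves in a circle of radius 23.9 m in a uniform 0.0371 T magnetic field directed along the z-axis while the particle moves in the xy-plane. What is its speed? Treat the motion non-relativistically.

v ≈ 5.25×10⁶ m/s

From |q|vB = mv²/r, v = |q|Br/m.
v = (1.6×10⁻¹⁹)(0.0371)(23.9)/2.7×10⁻²⁶ ≈ 5.25×10⁶ m/s.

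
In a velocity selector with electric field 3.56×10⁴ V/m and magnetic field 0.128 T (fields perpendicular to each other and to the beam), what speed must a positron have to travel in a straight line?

v = 2.78×10⁵ m/s

Straight-line motion ⇒ electric and magnetic forces cancel, so E = vB.
v = E/B = 3.56×10⁴/0.128 = 2.78×10⁵ m/s.
The result is independent of the particle's charge and mass.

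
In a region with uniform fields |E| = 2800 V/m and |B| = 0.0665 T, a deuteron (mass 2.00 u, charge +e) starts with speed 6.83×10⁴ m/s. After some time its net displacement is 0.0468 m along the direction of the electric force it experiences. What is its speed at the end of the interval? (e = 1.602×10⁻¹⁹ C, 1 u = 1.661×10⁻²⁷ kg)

B does no work; ΔKE = |q|E d.
½mv_f² = ½mv₀² + |q|Ed = ½(3.322×10⁻²⁷)(6.83×10⁴)² + (1.602×10⁻¹⁹)(2800)(0.0468) ≈ 7.748×10⁻¹⁸ J + 2.099×10⁻¹⁷ J ≈ 2.874×10⁻¹⁷ J.
v_f = √(2·2.874×10⁻¹⁷/3.322×10⁻²⁷) ≈ 1.32×10⁵ m/s.

v_f ≈ 1.32×10⁵ m/s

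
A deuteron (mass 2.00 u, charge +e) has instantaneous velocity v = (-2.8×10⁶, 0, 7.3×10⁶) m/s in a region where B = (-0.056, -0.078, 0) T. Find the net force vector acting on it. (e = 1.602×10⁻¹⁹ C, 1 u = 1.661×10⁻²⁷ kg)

F ≈ (9.12×10⁻¹⁴, -6.55×10⁻¹⁴, 3.50×10⁻¹⁴) N

v×B = (5.69×10⁵, -4.09×10⁵, 2.18×10⁵) N/C.
F = q v×B = (1.602×10⁻¹⁹ C)·(5.69×10⁵, -4.09×10⁵, 2.18×10⁵) = (9.12×10⁻¹⁴, -6.55×10⁻¹⁴, 3.50×10⁻¹⁴) N.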